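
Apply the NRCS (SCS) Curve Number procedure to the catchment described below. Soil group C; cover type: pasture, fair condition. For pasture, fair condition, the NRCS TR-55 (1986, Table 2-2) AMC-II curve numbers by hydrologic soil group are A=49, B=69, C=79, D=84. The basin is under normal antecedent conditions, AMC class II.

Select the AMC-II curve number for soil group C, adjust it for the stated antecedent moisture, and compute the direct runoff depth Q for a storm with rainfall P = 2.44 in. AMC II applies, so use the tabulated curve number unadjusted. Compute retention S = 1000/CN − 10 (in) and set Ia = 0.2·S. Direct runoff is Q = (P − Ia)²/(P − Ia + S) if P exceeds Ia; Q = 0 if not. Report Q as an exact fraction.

Q = 14205361/17812525 in ≈ 0.797 in

NRCS table: pasture, fair condition, soil group C → CN(II) = 79
CN(II) = 79; AMC II needs no correction.
S = 1000/79 − 10 = 210/79 in ≈ 2.658 in
Initial abstraction Ia = S/5 = (210/79)/5 = 42/79 ≈ 0.532 in
Excess rainfall: 2.440 − 0.532 = 1.908 in; P > Ia so Q > 0
Runoff Q = (P−Ia)²/(P−Ia+S) = (1.908)²/(1.908+2.658) = 14205361/17812525 ≈ 0.797 in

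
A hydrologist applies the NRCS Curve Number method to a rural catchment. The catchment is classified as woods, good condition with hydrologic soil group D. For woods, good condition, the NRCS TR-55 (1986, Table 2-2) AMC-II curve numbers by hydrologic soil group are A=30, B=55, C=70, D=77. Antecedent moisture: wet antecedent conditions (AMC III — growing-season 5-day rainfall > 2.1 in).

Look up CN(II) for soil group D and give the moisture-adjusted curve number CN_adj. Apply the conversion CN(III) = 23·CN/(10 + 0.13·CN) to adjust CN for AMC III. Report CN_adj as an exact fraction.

CN_adj = 7700/87 ≈ 88.506

NRCS table: woods, good condition, soil group D → CN(II) = 77
Wet (AMC III): CN(III) = 23·77/(10 + 0.13·77) = 1771/(2001/100) = 7700/87 ≈ 88.506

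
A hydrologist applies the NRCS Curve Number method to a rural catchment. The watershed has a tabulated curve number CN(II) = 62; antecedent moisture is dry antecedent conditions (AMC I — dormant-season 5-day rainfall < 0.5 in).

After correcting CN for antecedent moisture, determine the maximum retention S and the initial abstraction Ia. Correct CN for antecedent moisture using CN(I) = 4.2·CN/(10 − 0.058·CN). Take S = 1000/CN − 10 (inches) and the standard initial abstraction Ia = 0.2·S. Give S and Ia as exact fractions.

CN(I) from CN(II)=62: (4.2·62)/(10 − 0.058·62) = 65100/1601 ≈ 40.662
Retention S: 1000/CN − 10 with CN=40.662 → S = 9500/651 ≈ 14.593 in
Ia = 0.2·(9500/651) = 1900/651 in ≈ 2.919 in

S = 9500/651 in ≈ 14.593 in; Ia = 1900/651 in ≈ 2.919 in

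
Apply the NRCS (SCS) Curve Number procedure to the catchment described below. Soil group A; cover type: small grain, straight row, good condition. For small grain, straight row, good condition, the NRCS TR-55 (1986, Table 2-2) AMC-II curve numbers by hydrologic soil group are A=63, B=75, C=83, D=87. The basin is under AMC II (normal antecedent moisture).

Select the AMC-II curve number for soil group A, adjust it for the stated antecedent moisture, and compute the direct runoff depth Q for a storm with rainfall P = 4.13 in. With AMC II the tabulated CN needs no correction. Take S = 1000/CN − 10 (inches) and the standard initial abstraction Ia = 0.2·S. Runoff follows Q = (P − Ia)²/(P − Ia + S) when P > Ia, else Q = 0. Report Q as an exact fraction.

NRCS table: small grain, straight row, good condition, soil group A → CN(II) = 63
AMC II — tabulated CN = 63 applies directly.
Max retention: S = 1000/63 − 10 = 370/63 in (≈ 5.873 in)
Ia = 0.2S: 0.2·5.873 = 1.175 in (exactly 74/63)
P − Ia = 4.130 − 1.175 = 18619/6300 ≈ 2.955 in (> 0, runoff occurs)
Q: (18619/6300)² ÷ (55619/6300) = 346667161/350399700 in (≈ 0.989 in)

Q = 346667161/350399700 in ≈ 0.989 in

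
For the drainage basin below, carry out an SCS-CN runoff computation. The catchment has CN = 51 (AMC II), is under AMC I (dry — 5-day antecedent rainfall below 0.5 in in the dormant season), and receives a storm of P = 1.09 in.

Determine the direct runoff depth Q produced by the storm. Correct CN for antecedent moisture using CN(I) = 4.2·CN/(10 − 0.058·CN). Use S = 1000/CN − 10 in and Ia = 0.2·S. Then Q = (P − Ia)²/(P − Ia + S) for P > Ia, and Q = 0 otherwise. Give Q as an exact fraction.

Adjust CN=51 to AMC I: 4.2·51/(10 − 0.058·51) → (1071/5) ÷ (3521/500) = 15300/503 ≈ 30.417
S = 1000/(15300/503) − 10 = 3500/153 in ≈ 22.876 in
Initial abstraction Ia = S/5 = (3500/153)/5 = 700/153 ≈ 4.575 in
P = 1.090 ≤ Ia = 4.575 in: entire storm abstracted, Q = 0.

Q = 0 in ≈ 0.000 in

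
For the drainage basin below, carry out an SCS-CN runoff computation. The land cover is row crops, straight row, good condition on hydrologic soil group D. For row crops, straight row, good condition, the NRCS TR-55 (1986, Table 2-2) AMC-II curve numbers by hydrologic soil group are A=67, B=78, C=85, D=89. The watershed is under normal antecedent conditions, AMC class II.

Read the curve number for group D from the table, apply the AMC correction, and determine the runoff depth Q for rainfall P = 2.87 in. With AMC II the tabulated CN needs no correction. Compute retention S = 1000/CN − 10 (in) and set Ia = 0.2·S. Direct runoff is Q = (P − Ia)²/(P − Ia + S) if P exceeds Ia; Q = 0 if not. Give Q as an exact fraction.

Q = 544895649/305652700 in ≈ 1.783 in

NRCS table: row crops, straight row, good condition, soil group D → CN(II) = 89
AMC II — tabulated CN = 89 applies directly.
Max retention: S = 1000/89 − 10 = 110/89 in (≈ 1.236 in)
Initial abstraction Ia = S/5 = (110/89)/5 = 22/89 ≈ 0.247 in
Since P=2.870 > Ia=0.247: effective rainfall P−Ia = 23343/8900 in
Q = (23343/8900)²/((23343/8900) + 110/89) = (544895649/79210000)/(34343/8900) = 544895649/305652700 in ≈ 1.783 in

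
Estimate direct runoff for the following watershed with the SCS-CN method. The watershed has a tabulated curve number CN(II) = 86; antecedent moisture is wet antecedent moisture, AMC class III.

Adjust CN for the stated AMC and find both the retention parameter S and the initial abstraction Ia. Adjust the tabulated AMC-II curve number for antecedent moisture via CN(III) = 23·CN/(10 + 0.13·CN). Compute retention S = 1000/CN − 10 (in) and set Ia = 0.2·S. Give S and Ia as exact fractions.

S = 700/989 in ≈ 0.708 in; Ia = 140/989 in ≈ 0.142 in

Adjust CN=86 to AMC III: 23·86/(10 + 0.13·86) → 1978 ÷ (1059/50) = 98900/1059 ≈ 93.390
S = 1000/(98900/1059) − 10 = 700/989 in ≈ 0.708 in
Ia = 0.2·(700/989) = 140/989 in ≈ 0.142 in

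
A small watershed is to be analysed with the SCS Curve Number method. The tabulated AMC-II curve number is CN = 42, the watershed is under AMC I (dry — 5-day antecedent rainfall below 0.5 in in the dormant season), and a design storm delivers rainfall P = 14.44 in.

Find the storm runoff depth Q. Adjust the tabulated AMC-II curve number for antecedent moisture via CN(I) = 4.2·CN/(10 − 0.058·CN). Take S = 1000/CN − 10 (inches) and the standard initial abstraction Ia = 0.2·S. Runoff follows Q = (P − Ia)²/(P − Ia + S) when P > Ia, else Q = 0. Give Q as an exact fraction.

Q = 7517063401/4952441025 in ≈ 1.518 in

CN(I) from CN(II)=42: (4.2·42)/(10 − 0.058·42) = 44100/1891 ≈ 23.321
S = 1000/(44100/1891) − 10 = 14500/441 in ≈ 32.880 in
Ia = 0.2S: 0.2·32.880 = 6.576 in (exactly 2900/441)
Since P=14.440 > Ia=6.576: effective rainfall P−Ia = 86701/11025 in
Runoff Q = (P−Ia)²/(P−Ia+S) = (7.864)²/(7.864+32.880) = 7517063401/4952441025 ≈ 1.518 in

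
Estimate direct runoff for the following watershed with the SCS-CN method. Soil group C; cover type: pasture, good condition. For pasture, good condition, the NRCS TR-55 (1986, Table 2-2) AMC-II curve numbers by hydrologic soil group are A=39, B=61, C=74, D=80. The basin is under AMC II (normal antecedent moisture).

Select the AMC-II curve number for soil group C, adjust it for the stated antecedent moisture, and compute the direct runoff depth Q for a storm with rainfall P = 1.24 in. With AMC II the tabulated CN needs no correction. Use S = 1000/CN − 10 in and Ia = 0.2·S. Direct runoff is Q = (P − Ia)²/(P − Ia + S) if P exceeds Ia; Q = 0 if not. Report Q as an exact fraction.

NRCS table: pasture, good condition, soil group C → CN(II) = 74
AMC II — tabulated CN = 74 applies directly.
Max retention: S = 1000/74 − 10 = 130/37 in (≈ 3.514 in)
Initial abstraction Ia = S/5 = (130/37)/5 = 26/37 ≈ 0.703 in
Since P=1.240 > Ia=0.703: effective rainfall P−Ia = 497/925 in
Q = (497/925)²/((497/925) + 130/37) = (247009/855625)/(3747/925) = 247009/3465975 in ≈ 0.071 in

Q = 247009/3465975 in ≈ 0.071 in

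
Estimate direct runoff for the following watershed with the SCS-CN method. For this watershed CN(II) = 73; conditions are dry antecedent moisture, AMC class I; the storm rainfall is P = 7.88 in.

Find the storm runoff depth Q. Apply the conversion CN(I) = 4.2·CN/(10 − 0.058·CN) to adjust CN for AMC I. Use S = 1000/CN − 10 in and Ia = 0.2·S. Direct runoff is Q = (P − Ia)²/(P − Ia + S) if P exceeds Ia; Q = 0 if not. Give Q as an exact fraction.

Q = 6110079889/2435770925 in ≈ 2.508 in

Adjust CN=73 to AMC I: 4.2·73/(10 − 0.058·73) → (1533/5) ÷ (2883/500) = 51100/961 ≈ 53.174
Retention S: 1000/CN − 10 with CN=53.174 → S = 4500/511 ≈ 8.806 in
Ia = 0.2·(4500/511) = 900/511 in ≈ 1.761 in
Since P=7.880 > Ia=1.761: effective rainfall P−Ia = 78167/12775 in
Runoff Q = (P−Ia)²/(P−Ia+S) = (6.119)²/(6.119+8.806) = 6110079889/2435770925 ≈ 2.508 in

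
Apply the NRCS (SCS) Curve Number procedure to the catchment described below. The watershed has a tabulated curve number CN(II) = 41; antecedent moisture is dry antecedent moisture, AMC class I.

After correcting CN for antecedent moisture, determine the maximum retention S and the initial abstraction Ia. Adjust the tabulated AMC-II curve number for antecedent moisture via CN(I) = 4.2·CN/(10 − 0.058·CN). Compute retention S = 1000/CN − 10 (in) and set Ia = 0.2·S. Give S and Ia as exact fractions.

S = 29500/861 in ≈ 34.262 in; Ia = 5900/861 in ≈ 6.852 in

Dry (AMC I): CN(I) = 4.2·41/(10 − 0.058·41) = (861/5)/(3811/500) = 86100/3811 ≈ 22.592
S = 1000/(86100/3811) − 10 = 29500/861 in ≈ 34.262 in
Ia = 0.2·(29500/861) = 5900/861 in ≈ 6.852 in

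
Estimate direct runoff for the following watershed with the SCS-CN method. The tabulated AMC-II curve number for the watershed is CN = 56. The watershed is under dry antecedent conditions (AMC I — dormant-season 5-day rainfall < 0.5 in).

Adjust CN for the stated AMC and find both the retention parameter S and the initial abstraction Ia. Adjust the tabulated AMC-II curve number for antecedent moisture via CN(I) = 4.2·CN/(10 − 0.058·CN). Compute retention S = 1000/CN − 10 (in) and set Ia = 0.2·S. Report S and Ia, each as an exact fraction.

Dry (AMC I): CN(I) = 4.2·56/(10 − 0.058·56) = (1176/5)/(844/125) = 7350/211 ≈ 34.834
Retention S: 1000/CN − 10 with CN=34.834 → S = 2750/147 ≈ 18.707 in
Ia = 0.2·(2750/147) = 550/147 in ≈ 3.741 in

S = 2750/147 in ≈ 18.707 in; Ia = 550/147 in ≈ 3.741 in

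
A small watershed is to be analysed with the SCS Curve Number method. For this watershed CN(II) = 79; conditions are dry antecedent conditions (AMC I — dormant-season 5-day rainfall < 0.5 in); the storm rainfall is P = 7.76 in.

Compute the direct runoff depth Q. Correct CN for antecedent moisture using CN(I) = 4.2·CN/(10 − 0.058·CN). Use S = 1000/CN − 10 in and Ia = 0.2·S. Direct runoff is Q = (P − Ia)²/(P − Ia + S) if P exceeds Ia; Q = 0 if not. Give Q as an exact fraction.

Q = 82253138/25009425 in ≈ 3.289 in

Adjust CN=79 to AMC I: 4.2·79/(10 − 0.058·79) → (1659/5) ÷ (2709/500) = 7900/129 ≈ 61.240
S = 1000/(7900/129) − 10 = 500/79 in ≈ 6.329 in
Ia = 0.2·(500/79) = 100/79 in ≈ 1.266 in
Since P=7.760 > Ia=1.266: effective rainfall P−Ia = 12826/1975 in
Runoff Q = (P−Ia)²/(P−Ia+S) = (6.494)²/(6.494+6.329) = 82253138/25009425 ≈ 3.289 in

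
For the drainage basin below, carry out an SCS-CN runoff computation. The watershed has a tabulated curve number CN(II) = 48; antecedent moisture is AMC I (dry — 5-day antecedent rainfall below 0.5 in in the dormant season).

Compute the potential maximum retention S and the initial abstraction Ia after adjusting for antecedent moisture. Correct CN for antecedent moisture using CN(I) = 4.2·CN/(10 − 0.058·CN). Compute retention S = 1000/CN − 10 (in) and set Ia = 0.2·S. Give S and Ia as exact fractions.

Dry (AMC I): CN(I) = 4.2·48/(10 − 0.058·48) = (1008/5)/(902/125) = 12600/451 ≈ 27.938
S = 1000/(12600/451) − 10 = 1625/63 in ≈ 25.794 in
Initial abstraction Ia = S/5 = (1625/63)/5 = 325/63 ≈ 5.159 in

S = 1625/63 in ≈ 25.794 in; Ia = 325/63 in ≈ 5.159 in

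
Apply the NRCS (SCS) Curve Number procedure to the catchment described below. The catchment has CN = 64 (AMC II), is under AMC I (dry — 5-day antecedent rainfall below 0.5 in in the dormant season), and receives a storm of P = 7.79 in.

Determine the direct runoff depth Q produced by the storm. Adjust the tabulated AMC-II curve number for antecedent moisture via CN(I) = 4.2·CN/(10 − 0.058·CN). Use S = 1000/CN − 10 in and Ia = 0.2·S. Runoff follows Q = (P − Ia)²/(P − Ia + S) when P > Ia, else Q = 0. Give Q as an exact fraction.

Dry (AMC I): CN(I) = 4.2·64/(10 − 0.058·64) = (1344/5)/(786/125) = 5600/131 ≈ 42.748
Max retention: S = 1000/(5600/131) − 10 = 375/28 in (≈ 13.393 in)
Initial abstraction Ia = S/5 = (375/28)/5 = 75/28 ≈ 2.679 in
P − Ia = 7.790 − 2.679 = 1789/350 ≈ 5.111 in (> 0, runoff occurs)
Runoff Q = (P−Ia)²/(P−Ia+S) = (5.111)²/(5.111+13.393) = 3200521/2266775 ≈ 1.412 in

Q = 3200521/2266775 in ≈ 1.412 in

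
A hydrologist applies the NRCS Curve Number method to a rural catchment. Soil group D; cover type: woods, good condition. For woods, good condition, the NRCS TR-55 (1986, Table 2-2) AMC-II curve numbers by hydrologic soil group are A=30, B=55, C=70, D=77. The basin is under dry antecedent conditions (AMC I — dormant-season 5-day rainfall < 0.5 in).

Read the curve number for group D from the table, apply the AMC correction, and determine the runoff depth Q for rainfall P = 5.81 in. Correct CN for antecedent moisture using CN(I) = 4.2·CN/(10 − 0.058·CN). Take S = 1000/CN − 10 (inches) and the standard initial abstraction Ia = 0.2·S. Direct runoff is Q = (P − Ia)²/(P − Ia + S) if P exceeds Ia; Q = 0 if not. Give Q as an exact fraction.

NRCS table: woods, good condition, soil group D → CN(II) = 77
Dry (AMC I): CN(I) = 4.2·77/(10 − 0.058·77) = (1617/5)/(2767/500) = 161700/2767 ≈ 58.439
S = 1000/(161700/2767) − 10 = 11500/1617 in ≈ 7.112 in
Initial abstraction Ia = S/5 = (11500/1617)/5 = 2300/1617 ≈ 1.422 in
Since P=5.810 > Ia=1.422: effective rainfall P−Ia = 709477/161700 in
Q = (709477/161700)²/((709477/161700) + 11500/1617) = (503357613529/26146890000)/(1859477/161700) = 503357613529/300677430900 in ≈ 1.674 in

Q = 503357613529/300677430900 in ≈ 1.674 in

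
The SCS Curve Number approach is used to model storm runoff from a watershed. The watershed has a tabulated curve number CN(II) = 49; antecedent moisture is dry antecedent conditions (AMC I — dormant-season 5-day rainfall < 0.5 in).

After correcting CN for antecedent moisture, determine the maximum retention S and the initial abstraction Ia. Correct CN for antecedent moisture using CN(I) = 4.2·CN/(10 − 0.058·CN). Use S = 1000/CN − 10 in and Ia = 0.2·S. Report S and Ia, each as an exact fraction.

Adjust CN=49 to AMC I: 4.2·49/(10 − 0.058·49) → (1029/5) ÷ (3579/500) = 34300/1193 ≈ 28.751
Max retention: S = 1000/(34300/1193) − 10 = 8500/343 in (≈ 24.781 in)
Ia = 0.2·(8500/343) = 1700/343 in ≈ 4.956 in

S = 8500/343 in ≈ 24.781 in; Ia = 1700/343 in ≈ 4.956 in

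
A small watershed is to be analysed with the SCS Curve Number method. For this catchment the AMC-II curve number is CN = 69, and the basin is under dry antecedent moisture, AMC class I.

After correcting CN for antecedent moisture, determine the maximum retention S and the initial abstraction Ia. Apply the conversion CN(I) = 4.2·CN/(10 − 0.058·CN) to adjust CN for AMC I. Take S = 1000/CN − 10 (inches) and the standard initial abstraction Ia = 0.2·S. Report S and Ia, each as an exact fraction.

Dry (AMC I): CN(I) = 4.2·69/(10 − 0.058·69) = (1449/5)/(2999/500) = 144900/2999 ≈ 48.316
Max retention: S = 1000/(144900/2999) − 10 = 15500/1449 in (≈ 10.697 in)
Ia = 0.2·(15500/1449) = 3100/1449 in ≈ 2.139 in

S = 15500/1449 in ≈ 10.697 in; Ia = 3100/1449 in ≈ 2.139 in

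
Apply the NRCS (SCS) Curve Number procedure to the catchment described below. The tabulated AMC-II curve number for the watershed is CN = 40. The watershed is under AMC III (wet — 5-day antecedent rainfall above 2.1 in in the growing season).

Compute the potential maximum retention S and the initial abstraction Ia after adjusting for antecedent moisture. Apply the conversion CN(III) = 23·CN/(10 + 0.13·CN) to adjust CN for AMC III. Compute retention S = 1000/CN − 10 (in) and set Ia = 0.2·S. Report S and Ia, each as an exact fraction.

Adjust CN=40 to AMC III: 23·40/(10 + 0.13·40) → 920 ÷ (76/5) = 1150/19 ≈ 60.526
S = 1000/(1150/19) − 10 = 150/23 in ≈ 6.522 in
Ia = 0.2S: 0.2·6.522 = 1.304 in (exactly 30/23)

S = 150/23 in ≈ 6.522 in; Ia = 30/23 in ≈ 1.304 in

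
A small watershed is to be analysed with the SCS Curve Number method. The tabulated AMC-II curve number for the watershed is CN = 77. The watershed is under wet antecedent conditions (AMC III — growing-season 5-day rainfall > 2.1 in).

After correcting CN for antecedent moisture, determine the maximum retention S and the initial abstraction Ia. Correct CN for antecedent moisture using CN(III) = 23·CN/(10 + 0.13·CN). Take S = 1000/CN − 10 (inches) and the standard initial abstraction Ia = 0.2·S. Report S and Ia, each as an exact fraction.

Adjust CN=77 to AMC III: 23·77/(10 + 0.13·77) → 1771 ÷ (2001/100) = 7700/87 ≈ 88.506
Max retention: S = 1000/(7700/87) − 10 = 100/77 in (≈ 1.299 in)
Ia = 0.2·(100/77) = 20/77 in ≈ 0.260 in

S = 100/77 in ≈ 1.299 in; Ia = 20/77 in ≈ 0.260 in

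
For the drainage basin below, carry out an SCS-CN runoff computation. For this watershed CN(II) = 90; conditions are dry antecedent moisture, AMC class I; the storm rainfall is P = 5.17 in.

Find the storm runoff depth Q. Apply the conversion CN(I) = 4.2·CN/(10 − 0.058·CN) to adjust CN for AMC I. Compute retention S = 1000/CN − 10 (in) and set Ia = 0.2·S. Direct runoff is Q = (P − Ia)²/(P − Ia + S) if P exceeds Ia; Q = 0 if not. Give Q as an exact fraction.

Q = 7693570369/2602775700 in ≈ 2.956 in

Dry (AMC I): CN(I) = 4.2·90/(10 − 0.058·90) = 378/(239/50) = 18900/239 ≈ 79.079
S = 1000/(18900/239) − 10 = 500/189 in ≈ 2.646 in
Ia = 0.2·(500/189) = 100/189 in ≈ 0.529 in
Excess rainfall: 5.170 − 0.529 = 4.641 in; P > Ia so Q > 0
Runoff Q = (P−Ia)²/(P−Ia+S) = (4.641)²/(4.641+2.646) = 7693570369/2602775700 ≈ 2.956 in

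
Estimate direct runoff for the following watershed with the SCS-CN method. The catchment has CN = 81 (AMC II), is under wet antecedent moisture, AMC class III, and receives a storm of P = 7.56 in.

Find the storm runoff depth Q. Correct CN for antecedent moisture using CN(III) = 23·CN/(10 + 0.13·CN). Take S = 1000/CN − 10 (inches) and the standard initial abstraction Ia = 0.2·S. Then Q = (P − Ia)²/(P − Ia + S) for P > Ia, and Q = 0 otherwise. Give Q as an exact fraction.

Wet (AMC III): CN(III) = 23·81/(10 + 0.13·81) = 1863/(2053/100) = 186300/2053 ≈ 90.745
S = 1000/(186300/2053) − 10 = 1900/1863 in ≈ 1.020 in
Ia = 0.2·(1900/1863) = 380/1863 in ≈ 0.204 in
Excess rainfall: 7.560 − 0.204 = 7.356 in; P > Ia so Q > 0
Runoff Q = (P−Ia)²/(P−Ia+S) = (7.356)²/(7.356+1.020) = 117379556449/18169233525 ≈ 6.460 in

Q = 117379556449/18169233525 in ≈ 6.460 in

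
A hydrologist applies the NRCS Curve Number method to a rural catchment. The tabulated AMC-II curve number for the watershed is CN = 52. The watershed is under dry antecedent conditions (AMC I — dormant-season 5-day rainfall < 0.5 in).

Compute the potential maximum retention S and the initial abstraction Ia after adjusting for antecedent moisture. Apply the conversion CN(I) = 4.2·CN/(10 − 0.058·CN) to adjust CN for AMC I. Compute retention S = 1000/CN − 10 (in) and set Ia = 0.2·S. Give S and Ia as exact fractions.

CN(I) from CN(II)=52: (4.2·52)/(10 − 0.058·52) = 9100/291 ≈ 31.271
Max retention: S = 1000/(9100/291) − 10 = 2000/91 in (≈ 21.978 in)
Ia = 0.2S: 0.2·21.978 = 4.396 in (exactly 400/91)

S = 2000/91 in ≈ 21.978 in; Ia = 400/91 in ≈ 4.396 in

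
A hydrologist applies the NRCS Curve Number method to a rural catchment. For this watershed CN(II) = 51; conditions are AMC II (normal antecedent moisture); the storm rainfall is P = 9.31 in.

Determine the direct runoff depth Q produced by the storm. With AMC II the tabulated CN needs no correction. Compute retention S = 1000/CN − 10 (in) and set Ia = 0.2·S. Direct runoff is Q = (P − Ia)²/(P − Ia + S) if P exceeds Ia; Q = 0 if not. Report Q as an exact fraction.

Q = 28976689/9021900 in ≈ 3.212 in

AMC II — tabulated CN = 51 applies directly.
S = 1000/51 − 10 = 490/51 in ≈ 9.608 in
Ia = 0.2·(490/51) = 98/51 in ≈ 1.922 in
Since P=9.310 > Ia=1.922: effective rainfall P−Ia = 37681/5100 in
Runoff Q = (P−Ia)²/(P−Ia+S) = (7.388)²/(7.388+9.608) = 28976689/9021900 ≈ 3.212 in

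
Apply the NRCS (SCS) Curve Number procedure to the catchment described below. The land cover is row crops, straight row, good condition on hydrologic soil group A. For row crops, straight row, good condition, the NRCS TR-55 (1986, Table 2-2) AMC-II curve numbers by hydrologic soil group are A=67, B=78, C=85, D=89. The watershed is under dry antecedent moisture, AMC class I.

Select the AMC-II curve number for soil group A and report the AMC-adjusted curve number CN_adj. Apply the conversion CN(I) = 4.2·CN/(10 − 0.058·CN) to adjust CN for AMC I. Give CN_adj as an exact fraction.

CN_adj = 46900/1019 ≈ 46.026

NRCS table: row crops, straight row, good condition, soil group A → CN(II) = 67
CN(I) from CN(II)=67: (4.2·67)/(10 − 0.058·67) = 46900/1019 ≈ 46.026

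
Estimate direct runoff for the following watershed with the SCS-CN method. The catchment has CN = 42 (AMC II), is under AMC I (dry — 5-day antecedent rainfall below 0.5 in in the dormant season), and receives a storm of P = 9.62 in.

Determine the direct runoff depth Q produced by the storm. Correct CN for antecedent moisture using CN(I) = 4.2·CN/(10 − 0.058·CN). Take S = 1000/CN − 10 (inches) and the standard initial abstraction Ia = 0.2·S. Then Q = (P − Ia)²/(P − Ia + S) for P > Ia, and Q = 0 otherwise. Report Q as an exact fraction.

Adjust CN=42 to AMC I: 4.2·42/(10 − 0.058·42) → (882/5) ÷ (1891/250) = 44100/1891 ≈ 23.321
Retention S: 1000/CN − 10 with CN=23.321 → S = 14500/441 ≈ 32.880 in
Initial abstraction Ia = S/5 = (14500/441)/5 = 2900/441 ≈ 6.576 in
Since P=9.620 > Ia=6.576: effective rainfall P−Ia = 67121/22050 in
Q: (67121/22050)² ÷ (792121/22050) = 4505228641/17466268050 in (≈ 0.258 in)

Q = 4505228641/17466268050 in ≈ 0.258 in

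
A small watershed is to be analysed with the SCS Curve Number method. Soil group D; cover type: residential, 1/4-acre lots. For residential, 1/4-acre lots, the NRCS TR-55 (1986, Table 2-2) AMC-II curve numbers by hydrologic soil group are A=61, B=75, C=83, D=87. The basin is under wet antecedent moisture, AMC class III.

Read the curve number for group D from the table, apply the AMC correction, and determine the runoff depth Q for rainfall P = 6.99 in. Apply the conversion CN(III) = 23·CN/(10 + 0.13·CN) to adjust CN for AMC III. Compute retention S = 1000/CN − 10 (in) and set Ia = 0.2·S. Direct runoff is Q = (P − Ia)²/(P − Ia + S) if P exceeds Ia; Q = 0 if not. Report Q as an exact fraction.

NRCS table: residential, 1/4-acre lots, soil group D → CN(II) = 87
CN(III) from CN(II)=87: (23·87)/(10 + 0.13·87) = 200100/2131 ≈ 93.900
Max retention: S = 1000/(200100/2131) − 10 = 1300/2001 in (≈ 0.650 in)
Ia = 0.2·(1300/2001) = 260/2001 in ≈ 0.130 in
Excess rainfall: 6.990 − 0.130 = 6.860 in; P > Ia so Q > 0
Q = (1372699/200100)²/((1372699/200100) + 1300/2001) = (1884302544601/40040010000)/(1502699/200100) = 1884302544601/300690069900 in ≈ 6.267 in

Q = 1884302544601/300690069900 in ≈ 6.267 in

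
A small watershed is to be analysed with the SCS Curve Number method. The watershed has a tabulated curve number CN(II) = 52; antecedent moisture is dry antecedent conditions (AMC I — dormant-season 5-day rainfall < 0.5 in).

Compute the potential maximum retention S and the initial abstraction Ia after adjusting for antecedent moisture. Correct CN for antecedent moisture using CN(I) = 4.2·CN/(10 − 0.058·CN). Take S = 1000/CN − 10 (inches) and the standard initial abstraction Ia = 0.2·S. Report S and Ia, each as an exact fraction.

CN(I) from CN(II)=52: (4.2·52)/(10 − 0.058·52) = 9100/291 ≈ 31.271
S = 1000/(9100/291) − 10 = 2000/91 in ≈ 21.978 in
Ia = 0.2S: 0.2·21.978 = 4.396 in (exactly 400/91)

S = 2000/91 in ≈ 21.978 in; Ia = 400/91 in ≈ 4.396 in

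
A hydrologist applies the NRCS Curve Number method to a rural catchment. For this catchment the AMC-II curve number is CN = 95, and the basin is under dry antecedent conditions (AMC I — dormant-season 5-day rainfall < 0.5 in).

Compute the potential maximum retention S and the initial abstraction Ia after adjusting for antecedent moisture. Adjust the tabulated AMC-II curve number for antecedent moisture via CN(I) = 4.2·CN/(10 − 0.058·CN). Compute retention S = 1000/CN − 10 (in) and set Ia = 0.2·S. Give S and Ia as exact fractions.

S = 500/399 in ≈ 1.253 in; Ia = 100/399 in ≈ 0.251 in

Adjust CN=95 to AMC I: 4.2·95/(10 − 0.058·95) → 399 ÷ (449/100) = 39900/449 ≈ 88.864
S = 1000/(39900/449) − 10 = 500/399 in ≈ 1.253 in
Ia = 0.2·(500/399) = 100/399 in ≈ 0.251 in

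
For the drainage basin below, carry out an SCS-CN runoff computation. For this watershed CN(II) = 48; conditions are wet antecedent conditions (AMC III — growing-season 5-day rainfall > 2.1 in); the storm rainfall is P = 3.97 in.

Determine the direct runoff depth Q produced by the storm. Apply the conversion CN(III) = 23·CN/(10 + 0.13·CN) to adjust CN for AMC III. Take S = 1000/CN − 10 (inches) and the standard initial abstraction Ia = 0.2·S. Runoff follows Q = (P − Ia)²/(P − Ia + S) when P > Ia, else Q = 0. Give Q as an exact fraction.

Q = 436517449/368411700 in ≈ 1.185 in

Wet (AMC III): CN(III) = 23·48/(10 + 0.13·48) = 1104/(406/25) = 13800/203 ≈ 67.980
Retention S: 1000/CN − 10 with CN=67.980 → S = 325/69 ≈ 4.710 in
Initial abstraction Ia = S/5 = (325/69)/5 = 65/69 ≈ 0.942 in
Excess rainfall: 3.970 − 0.942 = 3.028 in; P > Ia so Q > 0
Q = (20893/6900)²/((20893/6900) + 325/69) = (436517449/47610000)/(53393/6900) = 436517449/368411700 in ≈ 1.185 in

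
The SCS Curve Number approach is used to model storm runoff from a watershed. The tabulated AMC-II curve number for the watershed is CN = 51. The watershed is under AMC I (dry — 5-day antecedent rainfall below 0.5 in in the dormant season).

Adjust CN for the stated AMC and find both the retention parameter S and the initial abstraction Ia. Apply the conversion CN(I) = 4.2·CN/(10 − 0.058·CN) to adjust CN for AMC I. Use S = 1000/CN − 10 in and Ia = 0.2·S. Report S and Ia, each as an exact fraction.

S = 3500/153 in ≈ 22.876 in; Ia = 700/153 in ≈ 4.575 in

CN(I) from CN(II)=51: (4.2·51)/(10 − 0.058·51) = 15300/503 ≈ 30.417
S = 1000/(15300/503) − 10 = 3500/153 in ≈ 22.876 in
Ia = 0.2·(3500/153) = 700/153 in ≈ 4.575 in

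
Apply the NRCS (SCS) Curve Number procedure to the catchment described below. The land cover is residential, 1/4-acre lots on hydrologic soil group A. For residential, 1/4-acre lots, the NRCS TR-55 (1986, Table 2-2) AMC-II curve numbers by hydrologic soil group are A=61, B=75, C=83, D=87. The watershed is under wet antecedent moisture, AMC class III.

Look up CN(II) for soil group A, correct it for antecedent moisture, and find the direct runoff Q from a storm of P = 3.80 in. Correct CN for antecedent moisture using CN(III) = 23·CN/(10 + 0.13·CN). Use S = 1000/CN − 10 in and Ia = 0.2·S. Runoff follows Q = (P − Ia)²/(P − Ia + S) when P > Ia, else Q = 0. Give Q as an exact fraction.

Q = 517881049/296432855 in ≈ 1.747 in

NRCS table: residential, 1/4-acre lots, soil group A → CN(II) = 61
Adjust CN=61 to AMC III: 23·61/(10 + 0.13·61) → 1403 ÷ (1793/100) = 140300/1793 ≈ 78.249
Max retention: S = 1000/(140300/1793) − 10 = 3900/1403 in (≈ 2.780 in)
Ia = 0.2S: 0.2·2.780 = 0.556 in (exactly 780/1403)
Excess rainfall: 3.800 − 0.556 = 3.244 in; P > Ia so Q > 0
Q = (22757/7015)²/((22757/7015) + 3900/1403) = (517881049/49210225)/(42257/7015) = 517881049/296432855 in ≈ 1.747 in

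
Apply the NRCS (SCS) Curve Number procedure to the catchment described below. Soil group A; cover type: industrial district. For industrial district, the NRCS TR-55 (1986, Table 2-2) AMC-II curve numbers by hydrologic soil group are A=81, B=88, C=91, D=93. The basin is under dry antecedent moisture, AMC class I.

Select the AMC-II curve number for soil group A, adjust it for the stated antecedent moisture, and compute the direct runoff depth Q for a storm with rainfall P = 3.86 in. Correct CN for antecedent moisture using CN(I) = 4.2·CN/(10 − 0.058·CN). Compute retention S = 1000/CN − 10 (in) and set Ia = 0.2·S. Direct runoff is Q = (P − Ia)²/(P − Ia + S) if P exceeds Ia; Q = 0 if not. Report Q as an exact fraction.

NRCS table: industrial district, soil group A → CN(II) = 81
CN(I) from CN(II)=81: (4.2·81)/(10 − 0.058·81) = 170100/2651 ≈ 64.164
S = 1000/(170100/2651) − 10 = 9500/1701 in ≈ 5.585 in
Initial abstraction Ia = S/5 = (9500/1701)/5 = 1900/1701 ≈ 1.117 in
P − Ia = 3.860 − 1.117 = 233293/85050 ≈ 2.743 in (> 0, runoff occurs)
Runoff Q = (P−Ia)²/(P−Ia+S) = (2.743)²/(2.743+5.585) = 54425623849/60240319650 ≈ 0.903 in

Q = 54425623849/60240319650 in ≈ 0.903 in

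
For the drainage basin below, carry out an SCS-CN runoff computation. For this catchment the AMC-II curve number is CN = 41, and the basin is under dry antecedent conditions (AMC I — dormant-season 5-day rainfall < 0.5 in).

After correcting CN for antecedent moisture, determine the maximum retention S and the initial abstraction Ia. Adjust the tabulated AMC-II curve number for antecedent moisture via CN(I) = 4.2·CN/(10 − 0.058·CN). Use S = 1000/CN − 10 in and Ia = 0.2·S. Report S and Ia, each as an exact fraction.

Dry (AMC I): CN(I) = 4.2·41/(10 − 0.058·41) = (861/5)/(3811/500) = 86100/3811 ≈ 22.592
Max retention: S = 1000/(86100/3811) − 10 = 29500/861 in (≈ 34.262 in)
Ia = 0.2·(29500/861) = 5900/861 in ≈ 6.852 in

S = 29500/861 in ≈ 34.262 in; Ia = 5900/861 in ≈ 6.852 in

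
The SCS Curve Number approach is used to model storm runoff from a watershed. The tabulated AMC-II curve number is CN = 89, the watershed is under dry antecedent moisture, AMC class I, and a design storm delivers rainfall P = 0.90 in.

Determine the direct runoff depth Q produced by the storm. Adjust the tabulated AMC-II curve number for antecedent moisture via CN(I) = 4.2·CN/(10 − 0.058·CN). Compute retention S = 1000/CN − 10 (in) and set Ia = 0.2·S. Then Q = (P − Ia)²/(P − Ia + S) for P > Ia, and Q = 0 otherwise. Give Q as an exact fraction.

Q = 33884041/1136744490 in ≈ 0.030 in

Dry (AMC I): CN(I) = 4.2·89/(10 − 0.058·89) = (1869/5)/(2419/500) = 186900/2419 ≈ 77.263
Retention S: 1000/CN − 10 with CN=77.263 → S = 5500/1869 ≈ 2.943 in
Ia = 0.2S: 0.2·2.943 = 0.589 in (exactly 1100/1869)
Excess rainfall: 0.900 − 0.589 = 0.311 in; P > Ia so Q > 0
Runoff Q = (P−Ia)²/(P−Ia+S) = (0.311)²/(0.311+2.943) = 33884041/1136744490 ≈ 0.030 in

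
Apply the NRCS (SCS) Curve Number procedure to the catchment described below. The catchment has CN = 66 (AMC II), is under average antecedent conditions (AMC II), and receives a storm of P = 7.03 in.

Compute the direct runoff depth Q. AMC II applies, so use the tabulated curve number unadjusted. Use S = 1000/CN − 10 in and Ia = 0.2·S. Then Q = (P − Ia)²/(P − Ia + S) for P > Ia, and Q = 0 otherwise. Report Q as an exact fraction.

Q = 392000401/121436700 in ≈ 3.228 in

AMC II — tabulated CN = 66 applies directly.
S = 1000/66 − 10 = 170/33 in ≈ 5.152 in
Initial abstraction Ia = S/5 = (170/33)/5 = 34/33 ≈ 1.030 in
P − Ia = 7.030 − 1.030 = 19799/3300 ≈ 6.000 in (> 0, runoff occurs)
Q: (19799/3300)² ÷ (36799/3300) = 392000401/121436700 in (≈ 3.228 in)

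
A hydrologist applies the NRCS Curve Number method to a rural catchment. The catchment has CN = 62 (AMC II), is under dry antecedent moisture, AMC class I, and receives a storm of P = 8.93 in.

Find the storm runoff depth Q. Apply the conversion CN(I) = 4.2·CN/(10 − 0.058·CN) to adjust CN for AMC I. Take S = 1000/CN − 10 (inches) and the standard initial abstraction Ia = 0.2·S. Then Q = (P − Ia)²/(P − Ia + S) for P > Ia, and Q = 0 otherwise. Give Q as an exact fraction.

CN(I) from CN(II)=62: (4.2·62)/(10 − 0.058·62) = 65100/1601 ≈ 40.662
S = 1000/(65100/1601) − 10 = 9500/651 in ≈ 14.593 in
Ia = 0.2·(9500/651) = 1900/651 in ≈ 2.919 in
Since P=8.930 > Ia=2.919: effective rainfall P−Ia = 391343/65100 in
Runoff Q = (P−Ia)²/(P−Ia+S) = (6.011)²/(6.011+14.593) = 8060491771/4595864700 ≈ 1.754 in

Q = 8060491771/4595864700 in ≈ 1.754 in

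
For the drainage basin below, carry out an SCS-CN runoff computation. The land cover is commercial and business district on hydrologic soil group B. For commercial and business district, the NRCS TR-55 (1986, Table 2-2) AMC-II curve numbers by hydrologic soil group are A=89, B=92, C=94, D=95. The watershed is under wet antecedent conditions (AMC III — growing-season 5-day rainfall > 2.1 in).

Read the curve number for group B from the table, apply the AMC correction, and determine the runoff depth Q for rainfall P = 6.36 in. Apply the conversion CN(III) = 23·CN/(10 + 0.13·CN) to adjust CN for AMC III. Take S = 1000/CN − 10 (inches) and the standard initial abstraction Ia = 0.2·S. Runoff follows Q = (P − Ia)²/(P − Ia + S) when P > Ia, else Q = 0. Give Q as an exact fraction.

Q = 6907438321/1165267975 in ≈ 5.928 in

NRCS table: commercial and business district, soil group B → CN(II) = 92
Wet (AMC III): CN(III) = 23·92/(10 + 0.13·92) = 2116/(549/25) = 52900/549 ≈ 96.357
Max retention: S = 1000/(52900/549) − 10 = 200/529 in (≈ 0.378 in)
Ia = 0.2·(200/529) = 40/529 in ≈ 0.076 in
P − Ia = 6.360 − 0.076 = 83111/13225 ≈ 6.284 in (> 0, runoff occurs)
Q = (83111/13225)²/((83111/13225) + 200/529) = (6907438321/174900625)/(88111/13225) = 6907438321/1165267975 in ≈ 5.928 in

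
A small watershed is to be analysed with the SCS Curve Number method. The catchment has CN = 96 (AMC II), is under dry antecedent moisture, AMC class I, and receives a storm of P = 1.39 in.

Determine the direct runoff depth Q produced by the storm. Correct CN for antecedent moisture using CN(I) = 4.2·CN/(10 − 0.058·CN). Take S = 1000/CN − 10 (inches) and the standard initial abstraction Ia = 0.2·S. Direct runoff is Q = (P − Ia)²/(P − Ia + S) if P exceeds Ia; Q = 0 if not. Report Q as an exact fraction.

Adjust CN=96 to AMC I: 4.2·96/(10 − 0.058·96) → (2016/5) ÷ (554/125) = 25200/277 ≈ 90.975
Max retention: S = 1000/(25200/277) − 10 = 125/126 in (≈ 0.992 in)
Ia = 0.2S: 0.2·0.992 = 0.198 in (exactly 25/126)
Since P=1.390 > Ia=0.198: effective rainfall P−Ia = 7507/6300 in
Q = (7507/6300)²/((7507/6300) + 125/126) = (56355049/39690000)/(13757/6300) = 56355049/86669100 in ≈ 0.650 in

Q = 56355049/86669100 in ≈ 0.650 in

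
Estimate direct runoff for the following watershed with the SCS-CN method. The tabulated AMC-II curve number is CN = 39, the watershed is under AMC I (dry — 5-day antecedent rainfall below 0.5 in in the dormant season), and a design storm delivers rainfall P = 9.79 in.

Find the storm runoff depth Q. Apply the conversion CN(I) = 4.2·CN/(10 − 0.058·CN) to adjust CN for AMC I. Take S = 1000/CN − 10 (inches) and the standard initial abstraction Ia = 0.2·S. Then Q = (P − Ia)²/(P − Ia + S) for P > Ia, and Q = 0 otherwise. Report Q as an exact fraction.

CN(I) from CN(II)=39: (4.2·39)/(10 − 0.058·39) = 81900/3869 ≈ 21.168
Max retention: S = 1000/(81900/3869) − 10 = 30500/819 in (≈ 37.241 in)
Initial abstraction Ia = S/5 = (30500/819)/5 = 6100/819 ≈ 7.448 in
P − Ia = 9.790 − 7.448 = 191801/81900 ≈ 2.342 in (> 0, runoff occurs)
Runoff Q = (P−Ia)²/(P−Ia+S) = (2.342)²/(2.342+37.241) = 36787623601/265503501900 ≈ 0.139 in

Q = 36787623601/265503501900 in ≈ 0.139 in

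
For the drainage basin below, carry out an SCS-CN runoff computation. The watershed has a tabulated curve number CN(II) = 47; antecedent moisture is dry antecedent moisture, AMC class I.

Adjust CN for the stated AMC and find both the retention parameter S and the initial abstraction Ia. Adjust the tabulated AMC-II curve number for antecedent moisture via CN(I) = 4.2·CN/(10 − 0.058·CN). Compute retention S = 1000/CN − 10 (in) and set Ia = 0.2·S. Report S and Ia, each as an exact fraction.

S = 26500/987 in ≈ 26.849 in; Ia = 5300/987 in ≈ 5.370 in

CN(I) from CN(II)=47: (4.2·47)/(10 − 0.058·47) = 98700/3637 ≈ 27.138
Retention S: 1000/CN − 10 with CN=27.138 → S = 26500/987 ≈ 26.849 in
Ia = 0.2·(26500/987) = 5300/987 in ≈ 5.370 in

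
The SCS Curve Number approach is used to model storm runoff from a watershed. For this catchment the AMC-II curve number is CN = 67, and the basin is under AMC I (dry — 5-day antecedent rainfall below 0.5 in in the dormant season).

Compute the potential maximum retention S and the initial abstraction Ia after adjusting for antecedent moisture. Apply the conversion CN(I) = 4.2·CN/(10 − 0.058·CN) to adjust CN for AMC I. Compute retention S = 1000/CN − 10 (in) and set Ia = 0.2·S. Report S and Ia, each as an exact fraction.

S = 5500/469 in ≈ 11.727 in; Ia = 1100/469 in ≈ 2.345 in

Adjust CN=67 to AMC I: 4.2·67/(10 − 0.058·67) → (1407/5) ÷ (3057/500) = 46900/1019 ≈ 46.026
Retention S: 1000/CN − 10 with CN=46.026 → S = 5500/469 ≈ 11.727 in
Ia = 0.2·(5500/469) = 1100/469 in ≈ 2.345 in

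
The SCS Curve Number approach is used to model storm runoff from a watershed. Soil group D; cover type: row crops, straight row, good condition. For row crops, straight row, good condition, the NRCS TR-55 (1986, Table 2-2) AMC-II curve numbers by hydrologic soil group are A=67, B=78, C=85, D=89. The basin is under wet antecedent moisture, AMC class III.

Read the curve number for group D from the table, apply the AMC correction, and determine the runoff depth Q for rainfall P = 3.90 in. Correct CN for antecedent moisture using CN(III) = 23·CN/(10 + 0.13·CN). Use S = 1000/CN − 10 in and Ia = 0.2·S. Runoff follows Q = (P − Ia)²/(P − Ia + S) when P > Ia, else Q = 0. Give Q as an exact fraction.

NRCS table: row crops, straight row, good condition, soil group D → CN(II) = 89
Wet (AMC III): CN(III) = 23·89/(10 + 0.13·89) = 2047/(2157/100) = 204700/2157 ≈ 94.900
Max retention: S = 1000/(204700/2157) − 10 = 1100/2047 in (≈ 0.537 in)
Ia = 0.2·(1100/2047) = 220/2047 in ≈ 0.107 in
P − Ia = 3.900 − 0.107 = 77633/20470 ≈ 3.793 in (> 0, runoff occurs)
Q: (77633/20470)² ÷ (88633/20470) = 6026882689/1814317510 in (≈ 3.322 in)

Q = 6026882689/1814317510 in ≈ 3.322 in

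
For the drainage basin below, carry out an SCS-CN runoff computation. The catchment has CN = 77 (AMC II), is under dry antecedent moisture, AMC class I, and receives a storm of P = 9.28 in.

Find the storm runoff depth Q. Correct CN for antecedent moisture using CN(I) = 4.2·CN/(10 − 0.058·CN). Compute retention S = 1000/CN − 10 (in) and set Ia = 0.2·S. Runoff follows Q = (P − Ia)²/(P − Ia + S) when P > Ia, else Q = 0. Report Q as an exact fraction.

Dry (AMC I): CN(I) = 4.2·77/(10 − 0.058·77) = (1617/5)/(2767/500) = 161700/2767 ≈ 58.439
Retention S: 1000/CN − 10 with CN=58.439 → S = 11500/1617 ≈ 7.112 in
Ia = 0.2S: 0.2·7.112 = 1.422 in (exactly 2300/1617)
Since P=9.280 > Ia=1.422: effective rainfall P−Ia = 317644/40425 in
Runoff Q = (P−Ia)²/(P−Ia+S) = (7.858)²/(7.858+7.112) = 12612213842/3057868275 ≈ 4.125 in

Q = 12612213842/3057868275 in ≈ 4.125 in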